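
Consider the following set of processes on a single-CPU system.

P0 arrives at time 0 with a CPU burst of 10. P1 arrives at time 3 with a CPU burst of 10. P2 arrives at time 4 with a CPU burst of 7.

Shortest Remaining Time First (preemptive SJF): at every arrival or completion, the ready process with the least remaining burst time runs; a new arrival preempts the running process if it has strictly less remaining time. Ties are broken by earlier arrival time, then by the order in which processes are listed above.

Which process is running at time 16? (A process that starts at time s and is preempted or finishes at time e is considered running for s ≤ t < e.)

Schedule: | P0 0-10 | P2 10-17 | P1 17-27 |
Completion: P0=10  P1=27  P2=17
Turnaround (C−A): P0=10  P1=24  P2=13

P2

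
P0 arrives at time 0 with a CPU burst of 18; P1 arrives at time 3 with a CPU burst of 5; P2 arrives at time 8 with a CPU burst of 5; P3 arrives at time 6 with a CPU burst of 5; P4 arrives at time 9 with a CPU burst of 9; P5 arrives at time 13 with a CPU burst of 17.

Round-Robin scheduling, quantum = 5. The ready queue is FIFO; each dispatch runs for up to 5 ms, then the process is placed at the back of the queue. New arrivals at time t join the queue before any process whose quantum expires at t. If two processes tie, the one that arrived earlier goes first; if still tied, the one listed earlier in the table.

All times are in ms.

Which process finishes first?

P1

Timeline: | P0 0-5 | P1 5-10 | P0 10-15 | P3 15-20 | P2 20-25 | P4 25-30 | P5 30-35 | P0 35-40 | P4 40-44 | P5 44-49 | P0 49-52 | P5 52-59 |
Completion: P0=52  P1=10  P2=25  P3=20  P4=44  P5=59
Turnaround (C−A): P0=52  P1=7  P2=17  P3=14  P4=35  P5=46
Finish order: P1 → P3 → P2 → P4 → P0 → P5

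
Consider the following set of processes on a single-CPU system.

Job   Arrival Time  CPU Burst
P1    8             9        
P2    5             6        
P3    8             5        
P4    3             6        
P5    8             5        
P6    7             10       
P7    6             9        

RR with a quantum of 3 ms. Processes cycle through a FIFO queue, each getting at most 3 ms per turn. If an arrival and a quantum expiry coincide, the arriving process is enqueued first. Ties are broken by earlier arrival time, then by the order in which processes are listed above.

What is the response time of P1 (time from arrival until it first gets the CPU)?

10

Gantt: | idle 0-3 | P4 3-6 | P2 6-9 | P7 9-12 | P4 12-15 | P6 15-18 | P1 18-21 | P3 21-24 | P5 24-27 | P2 27-30 | P7 30-33 | P6 33-36 | P1 36-39 | P3 39-41 | P5 41-43 | P7 43-46 | P6 46-49 | P1 49-52 | P6 52-53 |
Completion: P1=52  P2=30  P3=41  P4=15  P5=43  P6=53  P7=46
Turnaround (C−A): P1=44  P2=25  P3=33  P4=12  P5=35  P6=46  P7=40
Response(P1) = first start − arrival = 18 − 8 = 10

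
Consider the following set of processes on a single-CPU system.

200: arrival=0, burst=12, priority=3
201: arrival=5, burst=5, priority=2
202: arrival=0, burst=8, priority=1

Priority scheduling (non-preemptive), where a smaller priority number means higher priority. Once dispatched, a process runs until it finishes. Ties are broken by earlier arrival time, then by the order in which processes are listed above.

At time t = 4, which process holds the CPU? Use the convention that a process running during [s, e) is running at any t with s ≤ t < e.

202

Gantt: | 202 0-8 | 201 8-13 | 200 13-25 |
Completion: 200=25  201=13  202=8
Turnaround (C−A): 200=25  201=8  202=8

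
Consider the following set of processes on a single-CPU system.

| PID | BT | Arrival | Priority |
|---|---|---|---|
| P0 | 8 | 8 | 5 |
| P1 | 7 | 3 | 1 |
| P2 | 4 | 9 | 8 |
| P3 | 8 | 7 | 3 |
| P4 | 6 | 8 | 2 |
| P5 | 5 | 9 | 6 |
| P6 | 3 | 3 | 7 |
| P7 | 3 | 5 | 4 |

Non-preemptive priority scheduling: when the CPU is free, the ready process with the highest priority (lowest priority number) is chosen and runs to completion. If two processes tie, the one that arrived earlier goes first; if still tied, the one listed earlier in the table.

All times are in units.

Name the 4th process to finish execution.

Timeline: | idle 0-3 | P1 3-10 | P4 10-16 | P3 16-24 | P7 24-27 | P0 27-35 | P5 35-40 | P6 40-43 | P2 43-47 |
Completion: P0=35  P1=10  P2=47  P3=24  P4=16  P5=40  P6=43  P7=27
Finish order: P1 → P4 → P3 → P7 → P0 → P5 → P6 → P2

P7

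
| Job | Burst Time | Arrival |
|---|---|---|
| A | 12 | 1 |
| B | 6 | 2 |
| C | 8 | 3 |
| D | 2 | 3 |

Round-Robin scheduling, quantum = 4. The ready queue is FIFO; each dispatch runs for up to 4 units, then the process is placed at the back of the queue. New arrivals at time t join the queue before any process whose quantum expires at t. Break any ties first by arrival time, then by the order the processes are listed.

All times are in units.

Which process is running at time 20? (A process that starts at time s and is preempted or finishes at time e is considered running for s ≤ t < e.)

B

Gantt: | idle 0-1 | A 1-5 | B 5-9 | C 9-13 | D 13-15 | A 15-19 | B 19-21 | C 21-25 | A 25-29 |
Completion: A=29  B=21  C=25  D=15
Turnaround (C−A): A=28  B=19  C=22  D=12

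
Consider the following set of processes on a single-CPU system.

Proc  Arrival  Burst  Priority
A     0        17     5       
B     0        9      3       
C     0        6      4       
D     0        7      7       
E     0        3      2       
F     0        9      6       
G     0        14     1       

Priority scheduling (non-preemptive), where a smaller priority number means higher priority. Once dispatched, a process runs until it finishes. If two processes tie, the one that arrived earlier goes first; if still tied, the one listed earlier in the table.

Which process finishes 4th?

C

Schedule: | G 0-14 | E 14-17 | B 17-26 | C 26-32 | A 32-49 | F 49-58 | D 58-65 |
Completion: A=49  B=26  C=32  D=65  E=17  F=58  G=14
Finish order: G → E → B → C → A → F → D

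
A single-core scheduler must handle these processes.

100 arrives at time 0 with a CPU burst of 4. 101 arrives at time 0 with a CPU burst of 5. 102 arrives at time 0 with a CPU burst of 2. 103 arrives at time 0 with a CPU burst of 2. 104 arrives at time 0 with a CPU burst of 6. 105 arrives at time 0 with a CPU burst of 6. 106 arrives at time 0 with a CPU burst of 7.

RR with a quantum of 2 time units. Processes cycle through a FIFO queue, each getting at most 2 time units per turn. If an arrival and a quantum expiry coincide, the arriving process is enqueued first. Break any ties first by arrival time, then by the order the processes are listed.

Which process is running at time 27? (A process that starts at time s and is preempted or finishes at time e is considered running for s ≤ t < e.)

Schedule: | 100 0-2 | 101 2-4 | 102 4-6 | 103 6-8 | 104 8-10 | 105 10-12 | 106 12-14 | 100 14-16 | 101 16-18 | 104 18-20 | 105 20-22 | 106 22-24 | 101 24-25 | 104 25-27 | 105 27-29 | 106 29-32 |
Completion: 100=16  101=25  102=6  103=8  104=27  105=29  106=32

105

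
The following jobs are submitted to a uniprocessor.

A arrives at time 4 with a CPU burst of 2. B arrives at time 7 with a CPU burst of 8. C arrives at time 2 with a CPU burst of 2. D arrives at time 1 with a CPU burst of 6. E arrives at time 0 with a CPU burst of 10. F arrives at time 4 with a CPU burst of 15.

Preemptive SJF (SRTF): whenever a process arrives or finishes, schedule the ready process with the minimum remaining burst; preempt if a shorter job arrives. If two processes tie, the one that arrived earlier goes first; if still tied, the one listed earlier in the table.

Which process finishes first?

C

Timeline: | E 0-1 | D 1-2 | C 2-4 | A 4-6 | D 6-11 | B 11-19 | E 19-28 | F 28-43 |
Completion: A=6  B=19  C=4  D=11  E=28  F=43
Turnaround (C−A): A=2  B=12  C=2  D=10  E=28  F=39
Finish order: C → A → D → B → E → F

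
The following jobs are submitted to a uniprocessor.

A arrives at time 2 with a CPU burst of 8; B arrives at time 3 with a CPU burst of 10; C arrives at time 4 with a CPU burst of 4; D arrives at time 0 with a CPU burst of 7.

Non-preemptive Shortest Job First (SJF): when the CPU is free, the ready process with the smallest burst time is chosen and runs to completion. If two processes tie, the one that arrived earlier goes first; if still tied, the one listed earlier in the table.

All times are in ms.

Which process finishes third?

A

Schedule: | D 0-7 | C 7-11 | A 11-19 | B 19-29 |
Completion: A=19  B=29  C=11  D=7
Turnaround (C−A): A=17  B=26  C=7  D=7
Finish order: D → C → A → B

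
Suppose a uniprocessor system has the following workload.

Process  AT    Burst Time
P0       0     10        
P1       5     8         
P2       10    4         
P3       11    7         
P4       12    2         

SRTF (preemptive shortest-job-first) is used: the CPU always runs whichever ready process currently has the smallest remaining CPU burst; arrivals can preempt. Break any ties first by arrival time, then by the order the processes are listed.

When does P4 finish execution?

Schedule: | P0 0-10 | P2 10-14 | P4 14-16 | P3 16-23 | P1 23-31 |
Completion: P0=10  P1=31  P2=14  P3=23  P4=16
Turnaround (C−A): P0=10  P1=26  P2=4  P3=12  P4=4

16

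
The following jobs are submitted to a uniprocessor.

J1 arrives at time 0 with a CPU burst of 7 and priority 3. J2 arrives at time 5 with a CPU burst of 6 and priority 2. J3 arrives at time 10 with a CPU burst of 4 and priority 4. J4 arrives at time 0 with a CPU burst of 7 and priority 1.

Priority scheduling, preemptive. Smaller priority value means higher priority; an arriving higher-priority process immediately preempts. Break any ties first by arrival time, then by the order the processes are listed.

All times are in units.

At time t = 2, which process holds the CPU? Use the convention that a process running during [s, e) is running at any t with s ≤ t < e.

J4

Schedule: | J4 0-7 | J2 7-13 | J1 13-20 | J3 20-24 |
Completion: J1=20  J2=13  J3=24  J4=7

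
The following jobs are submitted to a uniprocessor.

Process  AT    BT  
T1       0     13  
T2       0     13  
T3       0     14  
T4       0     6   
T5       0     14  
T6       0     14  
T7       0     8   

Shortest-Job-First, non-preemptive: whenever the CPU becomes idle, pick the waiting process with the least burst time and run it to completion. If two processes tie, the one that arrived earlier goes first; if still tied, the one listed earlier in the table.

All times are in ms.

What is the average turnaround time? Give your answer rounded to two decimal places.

41.57

Gantt: | T4 0-6 | T7 6-14 | T1 14-27 | T2 27-40 | T3 40-54 | T5 54-68 | T6 68-82 |
Completion: T1=27  T2=40  T3=54  T4=6  T5=68  T6=82  T7=14
Turnaround times: T1=27, T2=40, T3=54, T4=6, T5=68, T6=82, T7=14
Average turnaround = (27+40+54+6+68+82+14) / 7 = 291/7 = 41.57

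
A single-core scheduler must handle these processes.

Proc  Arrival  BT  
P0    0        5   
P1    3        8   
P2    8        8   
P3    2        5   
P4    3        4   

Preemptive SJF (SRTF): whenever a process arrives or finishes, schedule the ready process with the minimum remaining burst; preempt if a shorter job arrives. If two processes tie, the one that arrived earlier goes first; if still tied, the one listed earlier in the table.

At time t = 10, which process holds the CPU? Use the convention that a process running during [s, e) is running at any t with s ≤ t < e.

Schedule: | P0 0-5 | P4 5-9 | P3 9-14 | P1 14-22 | P2 22-30 |
Completion: P0=5  P1=22  P2=30  P3=14  P4=9
Turnaround (C−A): P0=5  P1=19  P2=22  P3=12  P4=6

P3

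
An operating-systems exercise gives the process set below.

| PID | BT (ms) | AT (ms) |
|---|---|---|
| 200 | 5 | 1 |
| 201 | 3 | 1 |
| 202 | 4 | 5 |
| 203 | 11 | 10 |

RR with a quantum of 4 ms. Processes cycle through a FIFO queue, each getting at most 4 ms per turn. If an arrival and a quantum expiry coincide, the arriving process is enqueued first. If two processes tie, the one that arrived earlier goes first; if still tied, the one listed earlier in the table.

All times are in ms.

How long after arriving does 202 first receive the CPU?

Timeline: | idle 0-1 | 200 1-5 | 201 5-8 | 202 8-12 | 200 12-13 | 203 13-24 |
Completion: 200=13  201=8  202=12  203=24
Turnaround (C−A): 200=12  201=7  202=7  203=14
Response(202) = first start − arrival = 8 − 5 = 3

3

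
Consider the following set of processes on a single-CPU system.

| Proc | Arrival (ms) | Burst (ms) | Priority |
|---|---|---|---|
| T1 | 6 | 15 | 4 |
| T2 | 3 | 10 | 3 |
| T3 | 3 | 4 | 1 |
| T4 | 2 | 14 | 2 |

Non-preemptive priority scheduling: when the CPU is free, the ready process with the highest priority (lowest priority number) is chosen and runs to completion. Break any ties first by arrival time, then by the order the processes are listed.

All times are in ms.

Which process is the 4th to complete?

T1

Timeline: | idle 0-2 | T4 2-16 | T3 16-20 | T2 20-30 | T1 30-45 |
Completion: T1=45  T2=30  T3=20  T4=16
Finish order: T4 → T3 → T2 → T1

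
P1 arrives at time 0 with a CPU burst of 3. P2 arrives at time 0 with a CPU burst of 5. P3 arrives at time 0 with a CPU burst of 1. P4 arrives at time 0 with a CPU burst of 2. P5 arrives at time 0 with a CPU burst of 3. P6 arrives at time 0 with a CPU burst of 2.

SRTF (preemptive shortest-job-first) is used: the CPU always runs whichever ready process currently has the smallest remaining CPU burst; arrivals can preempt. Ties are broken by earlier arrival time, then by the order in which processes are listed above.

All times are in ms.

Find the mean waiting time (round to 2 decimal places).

4.67

Timeline: | P3 0-1 | P4 1-3 | P6 3-5 | P1 5-8 | P5 8-11 | P2 11-16 |
Completion: P1=8  P2=16  P3=1  P4=3  P5=11  P6=5
Turnaround (C−A): P1=8  P2=16  P3=1  P4=3  P5=11  P6=5
Waiting times: P1=5, P2=11, P3=0, P4=1, P5=8, P6=3
Average waiting = (5+11+0+1+8+3) / 6 = 28/6 = 4.67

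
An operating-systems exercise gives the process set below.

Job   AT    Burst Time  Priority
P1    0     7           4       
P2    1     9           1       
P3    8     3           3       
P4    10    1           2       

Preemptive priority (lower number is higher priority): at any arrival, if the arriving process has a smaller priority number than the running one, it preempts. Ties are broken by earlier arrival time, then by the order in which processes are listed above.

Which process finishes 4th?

Schedule: | P1 0-1 | P2 1-10 | P4 10-11 | P3 11-14 | P1 14-20 |
Completion: P1=20  P2=10  P3=14  P4=11
Turnaround (C−A): P1=20  P2=9  P3=6  P4=1
Finish order: P2 → P4 → P3 → P1

P1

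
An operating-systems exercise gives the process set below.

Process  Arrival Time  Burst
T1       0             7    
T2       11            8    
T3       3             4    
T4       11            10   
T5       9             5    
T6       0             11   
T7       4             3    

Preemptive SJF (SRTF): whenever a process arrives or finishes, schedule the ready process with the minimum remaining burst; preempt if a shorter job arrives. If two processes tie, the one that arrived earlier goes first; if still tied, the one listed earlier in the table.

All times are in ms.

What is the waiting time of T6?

37

Timeline: | T1 0-7 | T7 7-10 | T3 10-14 | T5 14-19 | T2 19-27 | T4 27-37 | T6 37-48 |
Completion: T1=7  T2=27  T3=14  T4=37  T5=19  T6=48  T7=10
Waiting(T6) = turnaround − burst = 48 − 11 = 37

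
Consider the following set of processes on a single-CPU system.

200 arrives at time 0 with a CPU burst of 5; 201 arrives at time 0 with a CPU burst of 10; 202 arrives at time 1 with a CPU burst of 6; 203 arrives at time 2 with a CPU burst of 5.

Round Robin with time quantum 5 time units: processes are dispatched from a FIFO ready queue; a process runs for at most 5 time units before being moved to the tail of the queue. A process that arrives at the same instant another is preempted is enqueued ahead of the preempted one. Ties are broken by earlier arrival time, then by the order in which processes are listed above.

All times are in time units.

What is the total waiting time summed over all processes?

47

Timeline: | 200 0-5 | 201 5-10 | 202 10-15 | 203 15-20 | 201 20-25 | 202 25-26 |
Completion: 200=5  201=25  202=26  203=20
Turnaround (C−A): 200=5  201=25  202=25  203=18
Waiting = turnaround − burst: 200=0, 201=15, 202=19, 203=13
Total waiting = 0 + 15 + 19 + 13 = 47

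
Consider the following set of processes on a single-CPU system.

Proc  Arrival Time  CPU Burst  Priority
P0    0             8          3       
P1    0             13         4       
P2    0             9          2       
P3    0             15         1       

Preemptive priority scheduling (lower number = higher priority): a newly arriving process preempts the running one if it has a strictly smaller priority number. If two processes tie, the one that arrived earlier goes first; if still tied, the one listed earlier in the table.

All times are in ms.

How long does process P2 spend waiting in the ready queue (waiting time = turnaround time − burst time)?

Schedule: | P3 0-15 | P2 15-24 | P0 24-32 | P1 32-45 |
Completion: P0=32  P1=45  P2=24  P3=15
Turnaround (C−A): P0=32  P1=45  P2=24  P3=15
Waiting(P2) = turnaround − burst = 24 − 9 = 15

15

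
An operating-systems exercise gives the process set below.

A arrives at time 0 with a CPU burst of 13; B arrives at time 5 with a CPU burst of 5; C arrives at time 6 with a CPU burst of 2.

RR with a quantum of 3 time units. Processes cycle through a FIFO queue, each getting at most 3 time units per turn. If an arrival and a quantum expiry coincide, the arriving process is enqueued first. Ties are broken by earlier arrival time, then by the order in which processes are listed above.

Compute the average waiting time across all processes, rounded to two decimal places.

5.33

Schedule: | A 0-6 | B 6-9 | C 9-11 | A 11-14 | B 14-16 | A 16-20 |
Completion: A=20  B=16  C=11
Waiting times: A=7, B=6, C=3
Average waiting = (7+6+3) / 3 = 16/3 = 5.33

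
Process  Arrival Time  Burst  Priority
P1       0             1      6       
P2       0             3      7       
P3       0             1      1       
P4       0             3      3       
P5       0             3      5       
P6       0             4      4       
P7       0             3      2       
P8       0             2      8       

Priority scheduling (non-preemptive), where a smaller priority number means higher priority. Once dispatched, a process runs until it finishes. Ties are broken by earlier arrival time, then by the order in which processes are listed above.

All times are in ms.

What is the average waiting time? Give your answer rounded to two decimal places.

8.75

Gantt: | P3 0-1 | P7 1-4 | P4 4-7 | P6 7-11 | P5 11-14 | P1 14-15 | P2 15-18 | P8 18-20 |
Completion: P1=15  P2=18  P3=1  P4=7  P5=14  P6=11  P7=4  P8=20
Turnaround (C−A): P1=15  P2=18  P3=1  P4=7  P5=14  P6=11  P7=4  P8=20
Waiting times: P1=14, P2=15, P3=0, P4=4, P5=11, P6=7, P7=1, P8=18
Average waiting = (14+15+0+4+11+7+1+18) / 8 = 70/8 = 8.75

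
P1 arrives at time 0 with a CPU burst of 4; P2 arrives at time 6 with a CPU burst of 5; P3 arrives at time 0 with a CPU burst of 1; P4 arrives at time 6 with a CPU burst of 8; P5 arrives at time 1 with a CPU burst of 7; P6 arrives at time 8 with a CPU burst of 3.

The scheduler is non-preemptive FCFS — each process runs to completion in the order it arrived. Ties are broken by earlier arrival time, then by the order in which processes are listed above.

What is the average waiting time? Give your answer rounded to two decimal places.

7.00

Gantt: | P1 0-4 | P3 4-5 | P5 5-12 | P2 12-17 | P4 17-25 | P6 25-28 |
Completion: P1=4  P2=17  P3=5  P4=25  P5=12  P6=28
Waiting times: P1=0, P2=6, P3=4, P4=11, P5=4, P6=17
Average waiting = (0+6+4+11+4+17) / 6 = 42/6 = 7.00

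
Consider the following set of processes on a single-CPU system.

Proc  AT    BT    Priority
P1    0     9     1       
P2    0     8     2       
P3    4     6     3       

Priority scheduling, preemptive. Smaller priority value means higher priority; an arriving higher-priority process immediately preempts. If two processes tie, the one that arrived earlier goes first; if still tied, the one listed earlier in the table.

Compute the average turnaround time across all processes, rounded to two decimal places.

15.00

Timeline: | P1 0-9 | P2 9-17 | P3 17-23 |
Completion: P1=9  P2=17  P3=23
Turnaround times: P1=9, P2=17, P3=19
Average turnaround = (9+17+19) / 3 = 45/3 = 15.00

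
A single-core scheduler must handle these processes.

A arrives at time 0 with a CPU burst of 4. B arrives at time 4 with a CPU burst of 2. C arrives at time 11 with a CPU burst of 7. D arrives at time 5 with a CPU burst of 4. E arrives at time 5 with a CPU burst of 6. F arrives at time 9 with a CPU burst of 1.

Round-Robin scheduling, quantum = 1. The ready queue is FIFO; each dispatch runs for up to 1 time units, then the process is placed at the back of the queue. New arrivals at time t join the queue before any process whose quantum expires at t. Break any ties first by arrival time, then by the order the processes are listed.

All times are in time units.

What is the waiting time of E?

9

Schedule: | A 0-4 | B 4-5 | D 5-6 | E 6-7 | B 7-8 | D 8-9 | E 9-10 | F 10-11 | D 11-12 | E 12-13 | C 13-14 | D 14-15 | E 15-16 | C 16-17 | E 17-18 | C 18-19 | E 19-20 | C 20-24 |
Completion: A=4  B=8  C=24  D=15  E=20  F=11
Waiting(E) = turnaround − burst = 15 − 6 = 9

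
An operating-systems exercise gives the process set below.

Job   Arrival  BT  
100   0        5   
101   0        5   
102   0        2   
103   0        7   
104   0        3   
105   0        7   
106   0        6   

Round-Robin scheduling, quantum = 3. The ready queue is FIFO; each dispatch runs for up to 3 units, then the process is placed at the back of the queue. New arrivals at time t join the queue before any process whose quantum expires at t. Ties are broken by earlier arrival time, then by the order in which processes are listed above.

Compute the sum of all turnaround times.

Timeline: | 100 0-3 | 101 3-6 | 102 6-8 | 103 8-11 | 104 11-14 | 105 14-17 | 106 17-20 | 100 20-22 | 101 22-24 | 103 24-27 | 105 27-30 | 106 30-33 | 103 33-34 | 105 34-35 |
Completion: 100=22  101=24  102=8  103=34  104=14  105=35  106=33
Turnaround (C−A): 100=22  101=24  102=8  103=34  104=14  105=35  106=33
Turnaround = completion − arrival: 100=22, 101=24, 102=8, 103=34, 104=14, 105=35, 106=33
Total turnaround = 22 + 24 + 8 + 34 + 14 + 35 + 33 = 170

170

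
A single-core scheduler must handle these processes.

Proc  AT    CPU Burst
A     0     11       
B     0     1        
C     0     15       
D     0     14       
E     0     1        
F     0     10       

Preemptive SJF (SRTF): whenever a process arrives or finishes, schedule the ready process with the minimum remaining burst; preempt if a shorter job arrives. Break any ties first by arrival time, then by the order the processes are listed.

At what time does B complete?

Schedule: | B 0-1 | E 1-2 | F 2-12 | A 12-23 | D 23-37 | C 37-52 |
Completion: A=23  B=1  C=52  D=37  E=2  F=12

1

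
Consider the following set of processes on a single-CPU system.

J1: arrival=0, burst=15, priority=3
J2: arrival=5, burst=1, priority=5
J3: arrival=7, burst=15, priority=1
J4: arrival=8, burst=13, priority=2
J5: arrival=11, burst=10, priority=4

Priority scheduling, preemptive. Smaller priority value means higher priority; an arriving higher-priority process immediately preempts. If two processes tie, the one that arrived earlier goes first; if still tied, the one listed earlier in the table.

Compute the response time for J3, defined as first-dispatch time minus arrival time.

0

Gantt: | J1 0-7 | J3 7-22 | J4 22-35 | J1 35-43 | J5 43-53 | J2 53-54 |
Completion: J1=43  J2=54  J3=22  J4=35  J5=53
Turnaround (C−A): J1=43  J2=49  J3=15  J4=27  J5=42
Response(J3) = first start − arrival = 7 − 7 = 0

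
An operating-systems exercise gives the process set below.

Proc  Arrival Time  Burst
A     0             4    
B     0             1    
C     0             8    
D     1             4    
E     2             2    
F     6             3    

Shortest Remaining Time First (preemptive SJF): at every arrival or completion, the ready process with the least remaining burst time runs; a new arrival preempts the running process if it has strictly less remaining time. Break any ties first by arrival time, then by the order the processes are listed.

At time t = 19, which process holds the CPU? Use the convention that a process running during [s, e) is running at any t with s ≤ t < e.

C

Schedule: | B 0-1 | A 1-2 | E 2-4 | A 4-7 | F 7-10 | D 10-14 | C 14-22 |
Completion: A=7  B=1  C=22  D=14  E=4  F=10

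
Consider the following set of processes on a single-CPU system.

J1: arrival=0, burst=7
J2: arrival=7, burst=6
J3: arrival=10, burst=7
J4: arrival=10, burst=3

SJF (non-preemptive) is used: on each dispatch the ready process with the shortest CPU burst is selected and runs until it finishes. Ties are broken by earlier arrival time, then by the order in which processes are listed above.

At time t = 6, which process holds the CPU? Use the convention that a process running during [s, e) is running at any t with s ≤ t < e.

Gantt: | J1 0-7 | J2 7-13 | J4 13-16 | J3 16-23 |
Completion: J1=7  J2=13  J3=23  J4=16

J1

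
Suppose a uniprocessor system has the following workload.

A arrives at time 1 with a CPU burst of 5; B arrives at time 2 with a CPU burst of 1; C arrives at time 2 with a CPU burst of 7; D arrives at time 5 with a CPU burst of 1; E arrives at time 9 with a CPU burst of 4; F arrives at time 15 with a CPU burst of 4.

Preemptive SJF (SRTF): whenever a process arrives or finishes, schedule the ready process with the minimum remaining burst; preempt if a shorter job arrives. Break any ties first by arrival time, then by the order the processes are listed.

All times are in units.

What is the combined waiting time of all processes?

16

Timeline: | idle 0-1 | A 1-2 | B 2-3 | A 3-5 | D 5-6 | A 6-8 | C 8-9 | E 9-13 | C 13-19 | F 19-23 |
Completion: A=8  B=3  C=19  D=6  E=13  F=23
Turnaround (C−A): A=7  B=1  C=17  D=1  E=4  F=8
Waiting = turnaround − burst: A=2, B=0, C=10, D=0, E=0, F=4
Total waiting = 2 + 0 + 10 + 0 + 0 + 4 = 16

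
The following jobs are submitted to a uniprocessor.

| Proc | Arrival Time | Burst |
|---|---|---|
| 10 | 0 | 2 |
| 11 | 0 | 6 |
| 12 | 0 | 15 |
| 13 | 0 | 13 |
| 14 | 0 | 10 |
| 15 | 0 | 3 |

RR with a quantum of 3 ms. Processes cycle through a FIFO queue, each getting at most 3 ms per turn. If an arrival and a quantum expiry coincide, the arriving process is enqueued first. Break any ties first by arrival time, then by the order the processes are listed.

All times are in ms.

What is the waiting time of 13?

Gantt: | 10 0-2 | 11 2-5 | 12 5-8 | 13 8-11 | 14 11-14 | 15 14-17 | 11 17-20 | 12 20-23 | 13 23-26 | 14 26-29 | 12 29-32 | 13 32-35 | 14 35-38 | 12 38-41 | 13 41-44 | 14 44-45 | 12 45-48 | 13 48-49 |
Completion: 10=2  11=20  12=48  13=49  14=45  15=17
Turnaround (C−A): 10=2  11=20  12=48  13=49  14=45  15=17
Waiting(13) = turnaround − burst = 49 − 13 = 36

36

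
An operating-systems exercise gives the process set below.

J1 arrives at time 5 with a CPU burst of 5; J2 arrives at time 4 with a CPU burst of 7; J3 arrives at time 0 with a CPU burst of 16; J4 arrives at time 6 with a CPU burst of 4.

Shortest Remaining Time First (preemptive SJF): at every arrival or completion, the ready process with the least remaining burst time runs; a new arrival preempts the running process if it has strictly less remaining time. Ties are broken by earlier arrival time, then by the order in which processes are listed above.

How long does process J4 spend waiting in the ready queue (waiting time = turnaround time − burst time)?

4

Gantt: | J3 0-4 | J2 4-5 | J1 5-10 | J4 10-14 | J2 14-20 | J3 20-32 |
Completion: J1=10  J2=20  J3=32  J4=14
Turnaround (C−A): J1=5  J2=16  J3=32  J4=8
Waiting(J4) = turnaround − burst = 8 − 4 = 4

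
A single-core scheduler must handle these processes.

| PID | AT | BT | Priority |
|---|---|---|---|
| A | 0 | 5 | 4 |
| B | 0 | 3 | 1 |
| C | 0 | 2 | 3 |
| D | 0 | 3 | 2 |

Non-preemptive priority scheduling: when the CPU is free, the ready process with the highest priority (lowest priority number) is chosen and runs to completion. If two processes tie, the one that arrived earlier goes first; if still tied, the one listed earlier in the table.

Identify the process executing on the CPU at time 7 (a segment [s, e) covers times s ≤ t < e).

Timeline: | B 0-3 | D 3-6 | C 6-8 | A 8-13 |
Completion: A=13  B=3  C=8  D=6
Turnaround (C−A): A=13  B=3  C=8  D=6

C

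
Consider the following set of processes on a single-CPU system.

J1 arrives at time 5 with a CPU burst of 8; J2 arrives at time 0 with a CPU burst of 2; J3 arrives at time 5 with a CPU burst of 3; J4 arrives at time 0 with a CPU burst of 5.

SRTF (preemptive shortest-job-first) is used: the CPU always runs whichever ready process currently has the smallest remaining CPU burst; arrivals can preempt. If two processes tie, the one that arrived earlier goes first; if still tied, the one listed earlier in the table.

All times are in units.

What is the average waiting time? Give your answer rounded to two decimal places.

2.25

Schedule: | J2 0-2 | J4 2-7 | J3 7-10 | J1 10-18 |
Completion: J1=18  J2=2  J3=10  J4=7
Turnaround (C−A): J1=13  J2=2  J3=5  J4=7
Waiting times: J1=5, J2=0, J3=2, J4=2
Average waiting = (5+0+2+2) / 4 = 9/4 = 2.25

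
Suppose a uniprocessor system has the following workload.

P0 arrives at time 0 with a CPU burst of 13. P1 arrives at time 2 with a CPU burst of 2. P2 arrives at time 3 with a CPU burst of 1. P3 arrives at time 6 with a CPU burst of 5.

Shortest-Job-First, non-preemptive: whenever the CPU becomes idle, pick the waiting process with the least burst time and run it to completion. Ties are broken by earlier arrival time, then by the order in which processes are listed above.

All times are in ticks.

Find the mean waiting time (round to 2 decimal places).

8.00

Gantt: | P0 0-13 | P2 13-14 | P1 14-16 | P3 16-21 |
Completion: P0=13  P1=16  P2=14  P3=21
Waiting times: P0=0, P1=12, P2=10, P3=10
Average waiting = (0+12+10+10) / 4 = 32/4 = 8.00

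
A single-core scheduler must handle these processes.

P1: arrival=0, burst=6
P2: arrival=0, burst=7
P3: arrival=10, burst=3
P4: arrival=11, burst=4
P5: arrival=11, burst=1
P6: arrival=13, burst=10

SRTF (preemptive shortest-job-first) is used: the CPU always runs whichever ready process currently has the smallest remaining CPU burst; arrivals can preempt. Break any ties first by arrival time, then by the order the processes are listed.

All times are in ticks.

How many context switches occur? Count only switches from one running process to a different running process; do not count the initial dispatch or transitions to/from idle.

Timeline: | P1 0-6 | P2 6-11 | P5 11-12 | P2 12-14 | P3 14-17 | P4 17-21 | P6 21-31 |
Completion: P1=6  P2=14  P3=17  P4=21  P5=12  P6=31
Turnaround (C−A): P1=6  P2=14  P3=7  P4=10  P5=1  P6=18

6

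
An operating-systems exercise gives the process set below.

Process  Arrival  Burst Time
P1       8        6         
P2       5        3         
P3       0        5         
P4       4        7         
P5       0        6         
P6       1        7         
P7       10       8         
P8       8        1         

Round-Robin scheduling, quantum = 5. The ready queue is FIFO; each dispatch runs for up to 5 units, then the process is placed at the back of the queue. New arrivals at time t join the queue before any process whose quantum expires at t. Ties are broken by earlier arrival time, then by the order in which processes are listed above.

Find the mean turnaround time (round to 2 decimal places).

Gantt: | P3 0-5 | P5 5-10 | P6 10-15 | P4 15-20 | P2 20-23 | P1 23-28 | P8 28-29 | P7 29-34 | P5 34-35 | P6 35-37 | P4 37-39 | P1 39-40 | P7 40-43 |
Completion: P1=40  P2=23  P3=5  P4=39  P5=35  P6=37  P7=43  P8=29
Turnaround (C−A): P1=32  P2=18  P3=5  P4=35  P5=35  P6=36  P7=33  P8=21
Turnaround times: P1=32, P2=18, P3=5, P4=35, P5=35, P6=36, P7=33, P8=21
Average turnaround = (32+18+5+35+35+36+33+21) / 8 = 215/8 = 26.88

26.88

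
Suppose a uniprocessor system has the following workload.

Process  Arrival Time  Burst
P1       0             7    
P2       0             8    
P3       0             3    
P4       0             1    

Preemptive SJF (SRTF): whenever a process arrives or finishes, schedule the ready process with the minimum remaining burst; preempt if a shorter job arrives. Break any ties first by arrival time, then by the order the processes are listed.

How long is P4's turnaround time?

1

Schedule: | P4 0-1 | P3 1-4 | P1 4-11 | P2 11-19 |
Completion: P1=11  P2=19  P3=4  P4=1
Turnaround(P4) = completion − arrival = 1 − 0 = 1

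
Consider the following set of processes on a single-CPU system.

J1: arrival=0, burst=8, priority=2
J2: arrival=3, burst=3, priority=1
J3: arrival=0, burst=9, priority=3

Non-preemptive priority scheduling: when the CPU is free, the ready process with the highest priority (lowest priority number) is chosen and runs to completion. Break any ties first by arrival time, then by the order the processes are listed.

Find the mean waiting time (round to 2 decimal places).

5.33

Schedule: | J1 0-8 | J2 8-11 | J3 11-20 |
Completion: J1=8  J2=11  J3=20
Turnaround (C−A): J1=8  J2=8  J3=20
Waiting times: J1=0, J2=5, J3=11
Average waiting = (0+5+11) / 3 = 16/3 = 5.33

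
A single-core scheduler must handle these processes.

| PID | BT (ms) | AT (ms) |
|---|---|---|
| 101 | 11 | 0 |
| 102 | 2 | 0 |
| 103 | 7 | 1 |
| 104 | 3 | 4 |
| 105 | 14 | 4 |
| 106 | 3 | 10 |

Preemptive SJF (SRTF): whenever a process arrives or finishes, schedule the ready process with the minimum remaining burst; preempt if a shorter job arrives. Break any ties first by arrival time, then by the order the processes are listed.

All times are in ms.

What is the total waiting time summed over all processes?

Schedule: | 102 0-2 | 103 2-4 | 104 4-7 | 103 7-12 | 106 12-15 | 101 15-26 | 105 26-40 |
Completion: 101=26  102=2  103=12  104=7  105=40  106=15
Waiting = turnaround − burst: 101=15, 102=0, 103=4, 104=0, 105=22, 106=2
Total waiting = 15 + 0 + 4 + 0 + 22 + 2 = 43

43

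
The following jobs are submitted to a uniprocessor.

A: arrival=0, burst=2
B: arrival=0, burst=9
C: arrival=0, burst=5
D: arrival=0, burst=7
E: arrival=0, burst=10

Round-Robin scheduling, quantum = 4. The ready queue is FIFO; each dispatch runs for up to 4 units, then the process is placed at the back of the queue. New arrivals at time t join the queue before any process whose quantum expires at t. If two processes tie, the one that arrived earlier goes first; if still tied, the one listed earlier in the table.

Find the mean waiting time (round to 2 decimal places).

Gantt: | A 0-2 | B 2-6 | C 6-10 | D 10-14 | E 14-18 | B 18-22 | C 22-23 | D 23-26 | E 26-30 | B 30-31 | E 31-33 |
Completion: A=2  B=31  C=23  D=26  E=33
Waiting times: A=0, B=22, C=18, D=19, E=23
Average waiting = (0+22+18+19+23) / 5 = 82/5 = 16.40

16.40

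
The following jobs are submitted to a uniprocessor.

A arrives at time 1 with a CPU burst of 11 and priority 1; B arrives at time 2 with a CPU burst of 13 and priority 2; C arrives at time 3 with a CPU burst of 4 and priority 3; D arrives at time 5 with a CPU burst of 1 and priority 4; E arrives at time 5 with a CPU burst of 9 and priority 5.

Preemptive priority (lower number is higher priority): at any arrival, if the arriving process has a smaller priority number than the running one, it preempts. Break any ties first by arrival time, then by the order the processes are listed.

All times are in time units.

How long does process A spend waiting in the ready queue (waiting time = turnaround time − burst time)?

Gantt: | idle 0-1 | A 1-12 | B 12-25 | C 25-29 | D 29-30 | E 30-39 |
Completion: A=12  B=25  C=29  D=30  E=39
Waiting(A) = turnaround − burst = 11 − 11 = 0

0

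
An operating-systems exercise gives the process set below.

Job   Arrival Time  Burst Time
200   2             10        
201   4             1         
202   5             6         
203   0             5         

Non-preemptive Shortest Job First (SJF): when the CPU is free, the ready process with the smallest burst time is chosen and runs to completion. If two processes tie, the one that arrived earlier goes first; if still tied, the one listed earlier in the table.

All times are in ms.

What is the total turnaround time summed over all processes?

34

Schedule: | 203 0-5 | 201 5-6 | 202 6-12 | 200 12-22 |
Completion: 200=22  201=6  202=12  203=5
Turnaround (C−A): 200=20  201=2  202=7  203=5
Turnaround = completion − arrival: 200=20, 201=2, 202=7, 203=5
Total turnaround = 20 + 2 + 7 + 5 = 34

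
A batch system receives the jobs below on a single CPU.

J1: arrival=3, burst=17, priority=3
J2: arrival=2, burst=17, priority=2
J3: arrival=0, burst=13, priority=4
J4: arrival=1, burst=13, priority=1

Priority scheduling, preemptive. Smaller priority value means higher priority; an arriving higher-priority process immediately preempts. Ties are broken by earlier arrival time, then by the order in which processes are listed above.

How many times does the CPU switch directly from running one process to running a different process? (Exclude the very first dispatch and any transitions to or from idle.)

4

Schedule: | J3 0-1 | J4 1-14 | J2 14-31 | J1 31-48 | J3 48-60 |
Completion: J1=48  J2=31  J3=60  J4=14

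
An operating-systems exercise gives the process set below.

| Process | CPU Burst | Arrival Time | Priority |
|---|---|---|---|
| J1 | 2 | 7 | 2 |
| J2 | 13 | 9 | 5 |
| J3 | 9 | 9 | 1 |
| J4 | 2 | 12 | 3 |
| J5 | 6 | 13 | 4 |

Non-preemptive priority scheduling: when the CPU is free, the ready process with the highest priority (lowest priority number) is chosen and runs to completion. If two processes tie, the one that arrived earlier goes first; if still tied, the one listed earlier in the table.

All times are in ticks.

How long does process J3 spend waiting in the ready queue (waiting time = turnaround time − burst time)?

0

Timeline: | idle 0-7 | J1 7-9 | J3 9-18 | J4 18-20 | J5 20-26 | J2 26-39 |
Completion: J1=9  J2=39  J3=18  J4=20  J5=26
Waiting(J3) = turnaround − burst = 9 − 9 = 0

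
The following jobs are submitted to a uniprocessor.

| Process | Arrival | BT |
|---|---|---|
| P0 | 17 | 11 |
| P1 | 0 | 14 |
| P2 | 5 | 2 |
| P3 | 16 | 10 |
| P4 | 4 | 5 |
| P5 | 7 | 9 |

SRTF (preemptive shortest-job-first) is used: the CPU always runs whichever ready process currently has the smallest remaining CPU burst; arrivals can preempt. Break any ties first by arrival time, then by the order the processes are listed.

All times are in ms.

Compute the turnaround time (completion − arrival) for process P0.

34

Timeline: | P1 0-4 | P4 4-5 | P2 5-7 | P4 7-11 | P5 11-20 | P1 20-30 | P3 30-40 | P0 40-51 |
Completion: P0=51  P1=30  P2=7  P3=40  P4=11  P5=20
Turnaround (C−A): P0=34  P1=30  P2=2  P3=24  P4=7  P5=13
Turnaround(P0) = completion − arrival = 51 − 17 = 34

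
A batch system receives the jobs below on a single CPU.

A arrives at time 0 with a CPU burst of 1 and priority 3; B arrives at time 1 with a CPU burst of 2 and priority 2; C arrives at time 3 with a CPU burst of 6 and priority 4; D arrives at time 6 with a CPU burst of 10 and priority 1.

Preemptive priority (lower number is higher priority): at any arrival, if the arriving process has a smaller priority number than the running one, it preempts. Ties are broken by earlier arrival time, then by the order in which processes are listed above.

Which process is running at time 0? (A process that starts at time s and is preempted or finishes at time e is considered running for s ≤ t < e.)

Gantt: | A 0-1 | B 1-3 | C 3-6 | D 6-16 | C 16-19 |
Completion: A=1  B=3  C=19  D=16
Turnaround (C−A): A=1  B=2  C=16  D=10

A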